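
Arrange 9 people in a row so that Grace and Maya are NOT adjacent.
Total - adjacent = 9! - (9-1)!×2 = 362880 - 80640 = 282240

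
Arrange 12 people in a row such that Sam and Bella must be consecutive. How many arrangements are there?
Treat the 2 as one block: (12-2+1)! × 2! = 39916800 × 2 = 79833600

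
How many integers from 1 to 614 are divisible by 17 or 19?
⌊614/17⌋ + ⌊614/19⌋ - ⌊614/323⌋ = 36 + 32 - 1 = 67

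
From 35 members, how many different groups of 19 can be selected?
C(35,19) = 35!/(19!×16!) = 4059928950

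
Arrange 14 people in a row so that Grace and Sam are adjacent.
Treat as block: (14-1)! × 2! = 6227020800 × 2 = 12454041600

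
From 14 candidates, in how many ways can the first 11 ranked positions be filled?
P(14,11) = 14!/(14-11)! = 14529715200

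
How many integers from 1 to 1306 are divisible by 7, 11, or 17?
⌊1306/7⌋+⌊1306/11⌋+⌊1306/17⌋ - ⌊1306/77⌋-⌊1306/119⌋-⌊1306/187⌋ + ⌊1306/1309⌋ = 186+118+76 - 16-10-6 + 0 = 348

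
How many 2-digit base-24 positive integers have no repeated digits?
First digit: 23 choices (nonzero). Then descending: 23 × 23 = 529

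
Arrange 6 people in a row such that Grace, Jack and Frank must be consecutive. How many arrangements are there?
Treat the 3 as one block: (6-3+1)! × 3! = 24 × 6 = 144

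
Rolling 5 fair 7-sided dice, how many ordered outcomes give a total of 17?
Coefficient of x^17 in (x + x² + ... + x^7)^5. By inclusion-exclusion on dice exceeding 7: Σ_j (-1)^j C(5,j)·C(17-1-7j, 4) = C(5,0)·C(16,4) - C(5,1)·C(9,4) = 1·1820 - 5·126 = 1190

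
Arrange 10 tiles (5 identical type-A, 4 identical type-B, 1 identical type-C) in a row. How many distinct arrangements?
10! / (5! × 4! × 1!) = 1260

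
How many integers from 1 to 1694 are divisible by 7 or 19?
⌊1694/7⌋ + ⌊1694/19⌋ - ⌊1694/133⌋ = 242 + 89 - 12 = 319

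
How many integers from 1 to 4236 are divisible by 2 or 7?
⌊4236/2⌋ + ⌊4236/7⌋ - ⌊4236/14⌋ = 2118 + 605 - 302 = 2421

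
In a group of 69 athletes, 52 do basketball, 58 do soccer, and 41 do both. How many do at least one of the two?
|A∪B| = |A| + |B| - |A∩B| = 52 + 58 - 41 = 69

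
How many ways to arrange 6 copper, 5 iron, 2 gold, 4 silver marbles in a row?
17! / (6! × 5! × 2! × 4!) = 85765680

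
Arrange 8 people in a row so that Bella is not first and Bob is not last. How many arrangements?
By inclusion-exclusion: 8! - 2×(8-1)! + (8-2)! = 40320 - 10080 + 720 = 30960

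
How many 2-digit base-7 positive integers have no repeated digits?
First digit: 6 choices (nonzero). Then descending: 6 × 6 = 36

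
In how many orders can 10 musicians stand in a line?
10! = 3628800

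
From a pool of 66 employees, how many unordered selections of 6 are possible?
C(66,6) = 66!/(6!×60!) = 90858768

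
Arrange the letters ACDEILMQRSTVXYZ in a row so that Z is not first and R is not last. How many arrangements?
By inclusion-exclusion: 15! - 2×(15-1)! + (15-2)! = 1307674368000 - 174356582400 + 6227020800 = 1139544806400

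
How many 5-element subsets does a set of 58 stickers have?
C(58,5) = 58!/(5!×53!) = 4582116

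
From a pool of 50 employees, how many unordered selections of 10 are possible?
C(50,10) = 50!/(10!×40!) = 10272278170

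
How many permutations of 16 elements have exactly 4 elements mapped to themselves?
Choose the 4 fixed points C(16,4) = 1820, derange the rest: !12 = Σ_{j=0}^{12} (-1)^j·12!/j! = 479001600 - 479001600 + 239500800 - 79833600 + 19958400 - 3991680 + 665280 - 95040 + 11880 - 1320 + 132 - 12 + 1 = 176214841. Product = 1820 × 176214841 = 320711010620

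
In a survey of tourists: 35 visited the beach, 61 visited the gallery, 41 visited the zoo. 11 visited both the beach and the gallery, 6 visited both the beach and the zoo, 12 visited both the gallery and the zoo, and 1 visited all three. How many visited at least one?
|A∪B∪C| = 35+61+41-11-6-12+1 = 109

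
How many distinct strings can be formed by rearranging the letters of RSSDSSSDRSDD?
12! / (6! × 4! × 2!) = 13860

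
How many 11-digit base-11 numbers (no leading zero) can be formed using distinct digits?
First digit: 10 choices (nonzero). Then descending: 10 × 10 × 9 × 8 × 7 × 6 × 5 × 4 × 3 × 2 × 1 = 36288000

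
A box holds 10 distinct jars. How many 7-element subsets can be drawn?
C(10,7) = 10!/(7!×3!) = 120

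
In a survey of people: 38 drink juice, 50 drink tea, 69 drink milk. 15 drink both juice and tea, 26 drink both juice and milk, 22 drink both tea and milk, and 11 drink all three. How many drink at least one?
|A∪B∪C| = 38+50+69-15-26-22+11 = 105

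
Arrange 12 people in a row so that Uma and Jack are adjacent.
Treat as block: (12-1)! × 2! = 39916800 × 2 = 79833600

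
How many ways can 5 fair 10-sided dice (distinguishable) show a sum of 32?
Coefficient of x^32 in (x + x² + ... + x^10)^5. By inclusion-exclusion on dice exceeding 10: Σ_j (-1)^j C(5,j)·C(32-1-10j, 4) = C(5,0)·C(31,4) - C(5,1)·C(21,4) + C(5,2)·C(11,4) = 1·31465 - 5·5985 + 10·330 = 4840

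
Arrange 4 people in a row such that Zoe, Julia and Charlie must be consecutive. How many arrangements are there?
Treat the 3 as one block: (4-3+1)! × 3! = 2 × 6 = 12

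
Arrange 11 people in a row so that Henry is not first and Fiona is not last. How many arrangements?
By inclusion-exclusion: 11! - 2×(11-1)! + (11-2)! = 39916800 - 7257600 + 362880 = 33022080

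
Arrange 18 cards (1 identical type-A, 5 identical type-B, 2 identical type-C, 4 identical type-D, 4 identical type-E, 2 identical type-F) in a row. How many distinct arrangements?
18! / (1! × 5! × 2! × 4! × 4! × 2!) = 23156733600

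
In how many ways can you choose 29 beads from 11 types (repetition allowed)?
C(29+11-1, 11-1) = C(39, 10) = 635745396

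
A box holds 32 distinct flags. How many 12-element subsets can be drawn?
C(32,12) = 32!/(12!×20!) = 225792840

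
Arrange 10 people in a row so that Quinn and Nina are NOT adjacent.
Total - adjacent = 10! - (10-1)!×2 = 3628800 - 725760 = 2903040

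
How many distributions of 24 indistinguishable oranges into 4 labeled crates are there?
C(24+4-1, 4-1) = C(27, 3) = 2925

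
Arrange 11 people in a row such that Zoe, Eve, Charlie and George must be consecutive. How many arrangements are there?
Treat the 4 as one block: (11-4+1)! × 4! = 40320 × 24 = 967680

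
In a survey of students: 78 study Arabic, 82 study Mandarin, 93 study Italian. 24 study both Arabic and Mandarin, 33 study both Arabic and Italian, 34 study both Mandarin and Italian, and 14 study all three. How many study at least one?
|A∪B∪C| = 78+82+93-24-33-34+14 = 176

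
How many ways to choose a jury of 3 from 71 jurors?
C(71,3) = 71!/(3!×68!) = 57155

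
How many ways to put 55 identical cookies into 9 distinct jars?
C(55+9-1, 9-1) = C(63, 8) = 3872894697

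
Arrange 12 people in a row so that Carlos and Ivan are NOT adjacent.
Total - adjacent = 12! - (12-1)!×2 = 479001600 - 79833600 = 399168000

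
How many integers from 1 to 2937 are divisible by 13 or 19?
⌊2937/13⌋ + ⌊2937/19⌋ - ⌊2937/247⌋ = 225 + 154 - 11 = 368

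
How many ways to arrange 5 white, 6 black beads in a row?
11! / (5! × 6!) = 462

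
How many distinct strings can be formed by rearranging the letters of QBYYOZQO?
8! / (2! × 2! × 1! × 2! × 1!) = 5040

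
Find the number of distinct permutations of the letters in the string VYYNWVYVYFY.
11! / (3! × 1! × 1! × 1! × 5!) = 55440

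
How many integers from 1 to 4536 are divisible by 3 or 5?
⌊4536/3⌋ + ⌊4536/5⌋ - ⌊4536/15⌋ = 1512 + 907 - 302 = 2117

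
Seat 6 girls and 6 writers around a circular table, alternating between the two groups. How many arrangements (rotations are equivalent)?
Fix one of the girls: (6-1)! ways for the remaining girls, × 6! ways for the writers = 120 × 720 = 86400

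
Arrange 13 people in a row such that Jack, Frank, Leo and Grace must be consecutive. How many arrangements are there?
Treat the 4 as one block: (13-4+1)! × 4! = 3628800 × 24 = 87091200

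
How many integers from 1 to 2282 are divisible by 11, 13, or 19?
⌊2282/11⌋+⌊2282/13⌋+⌊2282/19⌋ - ⌊2282/143⌋-⌊2282/209⌋-⌊2282/247⌋ + ⌊2282/2717⌋ = 207+175+120 - 15-10-9 + 0 = 468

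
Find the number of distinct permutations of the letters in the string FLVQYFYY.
8! / (3! × 2! × 1! × 1! × 1!) = 3360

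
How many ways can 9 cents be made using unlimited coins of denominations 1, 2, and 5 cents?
Coefficient of x^9 in 1/(1-x^1) · 1/(1-x^2) · 1/(1-x^5). Case on j = number of 5-cent coins (j = 0..1); remainder r = 9 - 5j is made from {1,2} in ⌊r/2⌋+1 ways. r = 9, 4 → 5 + 3 = 8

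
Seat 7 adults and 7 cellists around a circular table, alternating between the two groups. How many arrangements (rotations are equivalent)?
Fix one of the adults: (7-1)! ways for the remaining adults, × 7! ways for the cellists = 720 × 5040 = 3628800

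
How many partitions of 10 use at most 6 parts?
By conjugation, equals partitions of 10 into parts ≤ 6. Let r_j(i) = number of partitions of i into parts ≤ j, for i = 0..10. r_1(i) = 1 for all i; r_j(i) = r_{j-1}(i) + r_j(i-j). Rows j = 2..6: ≤2: 1 1 2 2 3 3 4 4 5 5 6; ≤3: 1 1 2 3 4 5 7 8 10 12 14; ≤4: 1 1 2 3 5 6 9 11 15 18 23; ≤5: 1 1 2 3 5 7 10 13 18 23 30; ≤6: 1 1 2 3 5 7 11 14 20 26 35. r_6(10) = 35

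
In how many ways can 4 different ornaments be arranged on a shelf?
4! = 24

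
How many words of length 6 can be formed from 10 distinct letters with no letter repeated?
P(10,6) = 10!/(10-6)! = 151200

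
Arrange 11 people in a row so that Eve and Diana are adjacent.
Treat as block: (11-1)! × 2! = 3628800 × 2 = 7257600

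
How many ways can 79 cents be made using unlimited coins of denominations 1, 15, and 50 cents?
Coefficient of x^79 in 1/(1-x^1) · 1/(1-x^15) · 1/(1-x^50). Case on j = number of 50-cent coins (j = 0..1); remainder r = 79 - 50j is made from {1,15} in ⌊r/15⌋+1 ways. r = 79, 29 → 6 + 2 = 8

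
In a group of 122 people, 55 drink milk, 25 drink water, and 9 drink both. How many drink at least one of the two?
|A∪B| = |A| + |B| - |A∩B| = 55 + 25 - 9 = 71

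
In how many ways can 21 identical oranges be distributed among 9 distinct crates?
C(21+9-1, 9-1) = C(29, 8) = 4292145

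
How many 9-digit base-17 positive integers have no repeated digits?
First digit: 16 choices (nonzero). Then descending: 16 × 16 × 15 × 14 × 13 × 12 × 11 × 10 × 9 = 8302694400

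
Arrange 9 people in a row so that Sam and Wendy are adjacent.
Treat as block: (9-1)! × 2! = 40320 × 2 = 80640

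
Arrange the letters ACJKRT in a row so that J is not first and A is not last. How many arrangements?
By inclusion-exclusion: 6! - 2×(6-1)! + (6-2)! = 720 - 240 + 24 = 504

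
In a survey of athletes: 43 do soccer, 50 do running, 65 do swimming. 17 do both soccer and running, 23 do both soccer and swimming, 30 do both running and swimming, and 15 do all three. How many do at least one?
|A∪B∪C| = 43+50+65-17-23-30+15 = 103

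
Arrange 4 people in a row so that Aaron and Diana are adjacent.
Treat as block: (4-1)! × 2! = 6 × 2 = 12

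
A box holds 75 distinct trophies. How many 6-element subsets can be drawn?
C(75,6) = 75!/(6!×69!) = 201359550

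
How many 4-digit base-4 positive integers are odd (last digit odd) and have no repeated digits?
Last∈{1,3}. Last=0: 0. Last nonzero: 2×2×P(2,2) = 8. Total = 8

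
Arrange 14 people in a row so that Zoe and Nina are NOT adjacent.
Total - adjacent = 14! - (14-1)!×2 = 87178291200 - 12454041600 = 74724249600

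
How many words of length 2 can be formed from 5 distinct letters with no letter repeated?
P(5,2) = 5!/(5-2)! = 20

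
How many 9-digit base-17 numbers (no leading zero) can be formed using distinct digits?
First digit: 16 choices (nonzero). Then descending: 16 × 16 × 15 × 14 × 13 × 12 × 11 × 10 × 9 = 8302694400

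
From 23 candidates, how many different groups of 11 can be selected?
C(23,11) = 23!/(11!×12!) = 1352078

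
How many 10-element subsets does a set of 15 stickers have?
C(15,10) = 15!/(10!×5!) = 3003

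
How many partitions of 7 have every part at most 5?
Let r_j(i) = number of partitions of i into parts ≤ j, for i = 0..7. r_1(i) = 1 for all i; r_j(i) = r_{j-1}(i) + r_j(i-j). Rows j = 2..5: ≤2: 1 1 2 2 3 3 4 4; ≤3: 1 1 2 3 4 5 7 8; ≤4: 1 1 2 3 5 6 9 11; ≤5: 1 1 2 3 5 7 10 13. r_5(7) = 13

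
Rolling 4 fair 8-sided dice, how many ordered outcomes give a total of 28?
Coefficient of x^28 in (x + x² + ... + x^8)^4. By inclusion-exclusion on dice exceeding 8: Σ_j (-1)^j C(4,j)·C(28-1-8j, 3) = C(4,0)·C(27,3) - C(4,1)·C(19,3) + C(4,2)·C(11,3) - C(4,3)·C(3,3) = 1·2925 - 4·969 + 6·165 - 4·1 = 35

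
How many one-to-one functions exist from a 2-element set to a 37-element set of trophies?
P(37,2) = 37!/(37-2)! = 1332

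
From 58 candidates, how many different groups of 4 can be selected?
C(58,4) = 58!/(4!×54!) = 424270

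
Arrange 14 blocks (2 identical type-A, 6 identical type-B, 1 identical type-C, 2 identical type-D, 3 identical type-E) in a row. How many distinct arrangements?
14! / (2! × 6! × 1! × 2! × 3!) = 5045040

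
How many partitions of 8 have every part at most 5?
Let r_j(i) = number of partitions of i into parts ≤ j, for i = 0..8. r_1(i) = 1 for all i; r_j(i) = r_{j-1}(i) + r_j(i-j). Rows j = 2..5: ≤2: 1 1 2 2 3 3 4 4 5; ≤3: 1 1 2 3 4 5 7 8 10; ≤4: 1 1 2 3 5 6 9 11 15; ≤5: 1 1 2 3 5 7 10 13 18. r_5(8) = 18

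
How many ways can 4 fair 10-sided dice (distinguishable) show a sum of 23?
Coefficient of x^23 in (x + x² + ... + x^10)^4. By inclusion-exclusion on dice exceeding 10: Σ_j (-1)^j C(4,j)·C(23-1-10j, 3) = C(4,0)·C(22,3) - C(4,1)·C(12,3) = 1·1540 - 4·220 = 660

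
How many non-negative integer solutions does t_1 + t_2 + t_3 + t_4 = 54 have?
C(54+4-1, 4-1) = C(57, 3) = 29260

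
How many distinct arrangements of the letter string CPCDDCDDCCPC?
12! / (2! × 4! × 6!) = 13860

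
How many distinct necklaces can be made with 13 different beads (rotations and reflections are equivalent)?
(13-1)!/2 = 479001600/2 = 239500800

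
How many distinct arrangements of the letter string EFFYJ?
5! / (2! × 1! × 1! × 1!) = 60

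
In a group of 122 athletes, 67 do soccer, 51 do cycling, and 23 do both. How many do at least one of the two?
|A∪B| = |A| + |B| - |A∩B| = 67 + 51 - 23 = 95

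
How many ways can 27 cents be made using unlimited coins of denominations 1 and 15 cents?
Coefficient of x^27 in 1/(1-x^1) · 1/(1-x^15). Use j coins of 15 for j = 0..⌊27/15⌋ = 1, the rest in 1s: 1 + 1 = 2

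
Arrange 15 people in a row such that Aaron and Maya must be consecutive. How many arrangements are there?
Treat the 2 as one block: (15-2+1)! × 2! = 87178291200 × 2 = 174356582400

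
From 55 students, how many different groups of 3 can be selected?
C(55,3) = 55!/(3!×52!) = 26235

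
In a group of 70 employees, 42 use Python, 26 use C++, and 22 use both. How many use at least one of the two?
|A∪B| = |A| + |B| - |A∩B| = 42 + 26 - 22 = 46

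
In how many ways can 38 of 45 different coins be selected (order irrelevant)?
C(45,38) = 45!/(38!×7!) = 45379620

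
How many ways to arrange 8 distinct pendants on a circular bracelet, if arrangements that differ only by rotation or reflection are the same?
(8-1)!/2 = 5040/2 = 2520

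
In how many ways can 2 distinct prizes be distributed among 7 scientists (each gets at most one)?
P(7,2) = 7!/(7-2)! = 42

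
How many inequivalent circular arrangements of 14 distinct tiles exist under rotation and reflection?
(14-1)!/2 = 6227020800/2 = 3113510400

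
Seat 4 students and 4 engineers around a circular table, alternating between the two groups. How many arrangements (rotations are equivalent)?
Fix one of the students: (4-1)! ways for the remaining students, × 4! ways for the engineers = 6 × 24 = 144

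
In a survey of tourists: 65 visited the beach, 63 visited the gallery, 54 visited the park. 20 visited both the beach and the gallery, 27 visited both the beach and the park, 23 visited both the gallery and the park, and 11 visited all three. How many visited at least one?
|A∪B∪C| = 65+63+54-20-27-23+11 = 123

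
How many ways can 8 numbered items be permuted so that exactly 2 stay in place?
Choose the 2 fixed points C(8,2) = 28, derange the rest: !6 = Σ_{j=0}^{6} (-1)^j·6!/j! = 720 - 720 + 360 - 120 + 30 - 6 + 1 = 265. Product = 28 × 265 = 7420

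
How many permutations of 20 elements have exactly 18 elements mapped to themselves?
Choose the 18 fixed points C(20,18) = 190, derange the rest: !2 = Σ_{j=0}^{2} (-1)^j·2!/j! = 2 - 2 + 1 = 1. Product = 190 × 1 = 190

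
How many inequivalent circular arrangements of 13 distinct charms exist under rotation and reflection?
(13-1)!/2 = 479001600/2 = 239500800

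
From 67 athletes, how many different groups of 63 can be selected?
C(67,63) = 67!/(63!×4!) = 766480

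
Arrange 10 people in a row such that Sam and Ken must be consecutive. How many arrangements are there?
Treat the 2 as one block: (10-2+1)! × 2! = 362880 × 2 = 725760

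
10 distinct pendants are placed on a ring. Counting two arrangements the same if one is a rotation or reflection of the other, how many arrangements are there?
(10-1)!/2 = 362880/2 = 181440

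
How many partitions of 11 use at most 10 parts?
By conjugation, equals partitions of 11 into parts ≤ 10. Let r_j(i) = number of partitions of i into parts ≤ j, for i = 0..11. r_1(i) = 1 for all i; r_j(i) = r_{j-1}(i) + r_j(i-j). Rows j = 2..10: ≤2: 1 1 2 2 3 3 4 4 5 5 6 6; ≤3: 1 1 2 3 4 5 7 8 10 12 14 16; ≤4: 1 1 2 3 5 6 9 11 15 18 23 27; ≤5: 1 1 2 3 5 7 10 13 18 23 30 37; ≤6: 1 1 2 3 5 7 11 14 20 26 35 44; ≤7: 1 1 2 3 5 7 11 15 21 28 38 49; ≤8: 1 1 2 3 5 7 11 15 22 29 40 52; ≤9: 1 1 2 3 5 7 11 15 22 30 41 54; ≤10: 1 1 2 3 5 7 11 15 22 30 42 55. r_10(11) = 55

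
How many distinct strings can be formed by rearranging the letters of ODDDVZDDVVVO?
12! / (5! × 4! × 1! × 2!) = 83160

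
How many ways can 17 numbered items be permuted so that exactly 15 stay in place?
Choose the 15 fixed points C(17,15) = 136, derange the rest: !2 = Σ_{j=0}^{2} (-1)^j·2!/j! = 2 - 2 + 1 = 1. Product = 136 × 1 = 136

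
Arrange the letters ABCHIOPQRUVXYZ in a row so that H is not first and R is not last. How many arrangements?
By inclusion-exclusion: 14! - 2×(14-1)! + (14-2)! = 87178291200 - 12454041600 + 479001600 = 75203251200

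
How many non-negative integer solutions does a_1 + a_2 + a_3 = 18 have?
C(18+3-1, 3-1) = C(20, 2) = 190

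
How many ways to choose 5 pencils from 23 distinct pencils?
C(23,5) = 23!/(5!×18!) = 33649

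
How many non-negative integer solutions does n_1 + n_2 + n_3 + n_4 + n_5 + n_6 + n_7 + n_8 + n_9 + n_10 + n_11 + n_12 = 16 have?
C(16+12-1, 12-1) = C(27, 11) = 13037895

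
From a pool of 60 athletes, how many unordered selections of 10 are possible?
C(60,10) = 60!/(10!×50!) = 75394027566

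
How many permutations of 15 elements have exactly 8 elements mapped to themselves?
Choose the 8 fixed points C(15,8) = 6435, derange the rest: !7 = Σ_{j=0}^{7} (-1)^j·7!/j! = 5040 - 5040 + 2520 - 840 + 210 - 42 + 7 - 1 = 1854. Product = 6435 × 1854 = 11930490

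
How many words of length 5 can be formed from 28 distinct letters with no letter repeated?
P(28,5) = 28!/(28-5)! = 11793600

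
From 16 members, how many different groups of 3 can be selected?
C(16,3) = 16!/(3!×13!) = 560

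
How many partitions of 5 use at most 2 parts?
By conjugation, equals partitions of 5 into parts ≤ 2. Let r_j(i) = number of partitions of i into parts ≤ j, for i = 0..5. r_1(i) = 1 for all i; r_j(i) = r_{j-1}(i) + r_j(i-j). Rows j = 2..2: ≤2: 1 1 2 2 3 3. r_2(5) = 3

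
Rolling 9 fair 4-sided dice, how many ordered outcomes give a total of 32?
Coefficient of x^32 in (x + x² + ... + x^4)^9. By inclusion-exclusion on dice exceeding 4: Σ_j (-1)^j C(9,j)·C(32-1-4j, 8) = C(9,0)·C(31,8) - C(9,1)·C(27,8) + C(9,2)·C(23,8) - C(9,3)·C(19,8) + C(9,4)·C(15,8) - C(9,5)·C(11,8) = 1·7888725 - 9·2220075 + 36·490314 - 84·75582 + 126·6435 - 126·165 = 486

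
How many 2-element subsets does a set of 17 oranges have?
C(17,2) = 17!/(2!×15!) = 136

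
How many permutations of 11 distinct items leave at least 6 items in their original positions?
Exactly j fixed points: C(11,j)·!(11-j); sum over j ≥ 6 (derangement numbers via !m = (m-1)·(!(m-1) + !(m-2)): !0..!5 = 1, 0, 1, 2, 9, 44). Σ_{j=6}^{11} C(11,j)·!(11-j) = C(11,6)·!5 + C(11,7)·!4 + C(11,8)·!3 + C(11,9)·!2 + C(11,10)·!1 + C(11,11)·!0 = 462·44 + 330·9 + 165·2 + 55·1 + 11·0 + 1·1 = 23684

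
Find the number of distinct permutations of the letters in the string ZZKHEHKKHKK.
11! / (2! × 3! × 5! × 1!) = 27720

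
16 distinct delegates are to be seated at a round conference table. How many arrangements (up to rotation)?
Circular: fix one position, arrange the rest. (16-1)! = 1307674368000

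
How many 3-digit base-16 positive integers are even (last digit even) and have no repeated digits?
Last∈{0,2,4,6,8,10,12,14}. Last=0: 210. Last nonzero: 7×14×P(14,1) = 1372. Total = 1582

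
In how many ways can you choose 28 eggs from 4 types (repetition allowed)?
C(28+4-1, 4-1) = C(31, 3) = 4495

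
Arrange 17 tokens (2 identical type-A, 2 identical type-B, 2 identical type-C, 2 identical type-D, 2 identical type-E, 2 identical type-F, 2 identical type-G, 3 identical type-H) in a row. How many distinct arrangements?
17! / (2! × 2! × 2! × 2! × 2! × 2! × 2! × 3!) = 463134672000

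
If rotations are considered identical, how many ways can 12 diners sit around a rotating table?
Circular: fix one position, arrange the rest. (12-1)! = 39916800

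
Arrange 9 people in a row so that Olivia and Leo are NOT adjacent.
Total - adjacent = 9! - (9-1)!×2 = 362880 - 80640 = 282240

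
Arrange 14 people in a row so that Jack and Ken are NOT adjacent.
Total - adjacent = 14! - (14-1)!×2 = 87178291200 - 12454041600 = 74724249600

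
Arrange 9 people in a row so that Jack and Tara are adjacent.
Treat as block: (9-1)! × 2! = 40320 × 2 = 80640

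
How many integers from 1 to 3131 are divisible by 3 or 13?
⌊3131/3⌋ + ⌊3131/13⌋ - ⌊3131/39⌋ = 1043 + 240 - 80 = 1203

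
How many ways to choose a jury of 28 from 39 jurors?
C(39,28) = 39!/(28!×11!) = 1676056044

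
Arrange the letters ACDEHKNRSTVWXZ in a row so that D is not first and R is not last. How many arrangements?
By inclusion-exclusion: 14! - 2×(14-1)! + (14-2)! = 87178291200 - 12454041600 + 479001600 = 75203251200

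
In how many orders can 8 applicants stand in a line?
8! = 40320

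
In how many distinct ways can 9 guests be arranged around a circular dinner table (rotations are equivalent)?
Circular: fix one position, arrange the rest. (9-1)! = 40320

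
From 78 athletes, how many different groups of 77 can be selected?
C(78,77) = 78!/(77!×1!) = 78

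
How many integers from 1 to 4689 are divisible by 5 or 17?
⌊4689/5⌋ + ⌊4689/17⌋ - ⌊4689/85⌋ = 937 + 275 - 55 = 1157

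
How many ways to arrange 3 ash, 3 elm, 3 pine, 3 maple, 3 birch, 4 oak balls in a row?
19! / (3! × 3! × 3! × 3! × 3! × 4!) = 651819168000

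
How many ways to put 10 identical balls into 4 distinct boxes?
C(10+4-1, 4-1) = C(13, 3) = 286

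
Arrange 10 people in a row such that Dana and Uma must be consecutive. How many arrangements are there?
Treat the 2 as one block: (10-2+1)! × 2! = 362880 × 2 = 725760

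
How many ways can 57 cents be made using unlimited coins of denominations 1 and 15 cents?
Coefficient of x^57 in 1/(1-x^1) · 1/(1-x^15). Use j coins of 15 for j = 0..⌊57/15⌋ = 3, the rest in 1s: 3 + 1 = 4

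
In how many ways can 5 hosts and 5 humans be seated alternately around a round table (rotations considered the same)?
Fix one of the hosts: (5-1)! ways for the remaining hosts, × 5! ways for the humans = 24 × 120 = 2880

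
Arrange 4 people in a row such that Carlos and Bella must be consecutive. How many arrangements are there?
Treat the 2 as one block: (4-2+1)! × 2! = 6 × 2 = 12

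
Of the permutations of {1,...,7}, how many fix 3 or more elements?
Exactly j fixed points: C(7,j)·!(7-j); sum over j ≥ 3 (derangement numbers via !m = (m-1)·(!(m-1) + !(m-2)): !0..!4 = 1, 0, 1, 2, 9). Σ_{j=3}^{7} C(7,j)·!(7-j) = C(7,3)·!4 + C(7,4)·!3 + C(7,5)·!2 + C(7,6)·!1 + C(7,7)·!0 = 35·9 + 35·2 + 21·1 + 7·0 + 1·1 = 407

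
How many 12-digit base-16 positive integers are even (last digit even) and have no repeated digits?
Last∈{0,2,4,6,8,10,12,14}. Last=0: 54486432000. Last nonzero: 7×14×P(14,10) = 355978022400. Total = 410464454400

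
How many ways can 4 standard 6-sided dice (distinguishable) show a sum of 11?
Coefficient of x^11 in (x + x² + ... + x^6)^4. By inclusion-exclusion on dice exceeding 6: Σ_j (-1)^j C(4,j)·C(11-1-6j, 3) = C(4,0)·C(10,3) - C(4,1)·C(4,3) = 1·120 - 4·4 = 104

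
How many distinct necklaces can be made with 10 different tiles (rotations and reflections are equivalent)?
(10-1)!/2 = 362880/2 = 181440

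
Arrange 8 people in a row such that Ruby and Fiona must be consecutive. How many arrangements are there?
Treat the 2 as one block: (8-2+1)! × 2! = 5040 × 2 = 10080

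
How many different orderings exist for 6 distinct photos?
6! = 720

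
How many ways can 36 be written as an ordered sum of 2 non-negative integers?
C(36+2-1, 2-1) = C(37, 1) = 37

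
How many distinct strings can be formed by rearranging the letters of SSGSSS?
6! / (1! × 5!) = 6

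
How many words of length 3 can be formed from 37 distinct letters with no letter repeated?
P(37,3) = 37!/(37-3)! = 46620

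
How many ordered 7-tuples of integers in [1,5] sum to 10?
Coefficient of x^10 in (x + x² + ... + x^5)^7. By inclusion-exclusion on dice exceeding 5: Σ_j (-1)^j C(7,j)·C(10-1-5j, 6) = C(7,0)·C(9,6) = 1·84 = 84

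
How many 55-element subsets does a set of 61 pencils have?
C(61,55) = 61!/(55!×6!) = 55525372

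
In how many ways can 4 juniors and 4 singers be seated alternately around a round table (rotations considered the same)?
Fix one of the juniors: (4-1)! ways for the remaining juniors, × 4! ways for the singers = 6 × 24 = 144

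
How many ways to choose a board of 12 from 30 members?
C(30,12) = 30!/(12!×18!) = 86493225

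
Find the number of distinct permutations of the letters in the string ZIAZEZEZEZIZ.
12! / (3! × 1! × 2! × 6!) = 55440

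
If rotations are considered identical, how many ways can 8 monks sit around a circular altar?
Circular: fix one position, arrange the rest. (8-1)! = 5040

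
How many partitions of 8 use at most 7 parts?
By conjugation, equals partitions of 8 into parts ≤ 7. Let r_j(i) = number of partitions of i into parts ≤ j, for i = 0..8. r_1(i) = 1 for all i; r_j(i) = r_{j-1}(i) + r_j(i-j). Rows j = 2..7: ≤2: 1 1 2 2 3 3 4 4 5; ≤3: 1 1 2 3 4 5 7 8 10; ≤4: 1 1 2 3 5 6 9 11 15; ≤5: 1 1 2 3 5 7 10 13 18; ≤6: 1 1 2 3 5 7 11 14 20; ≤7: 1 1 2 3 5 7 11 15 21. r_7(8) = 21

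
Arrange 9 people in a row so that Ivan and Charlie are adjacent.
Treat as block: (9-1)! × 2! = 40320 × 2 = 80640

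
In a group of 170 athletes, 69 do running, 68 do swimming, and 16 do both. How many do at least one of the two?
|A∪B| = |A| + |B| - |A∩B| = 69 + 68 - 16 = 121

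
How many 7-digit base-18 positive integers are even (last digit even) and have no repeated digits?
Last∈{0,2,4,6,8,10,12,14,16}. Last=0: 8910720. Last nonzero: 8×16×P(16,5) = 67092480. Total = 76003200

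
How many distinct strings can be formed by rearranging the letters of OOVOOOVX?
8! / (5! × 2! × 1!) = 168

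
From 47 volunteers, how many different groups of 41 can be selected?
C(47,41) = 47!/(41!×6!) = 10737573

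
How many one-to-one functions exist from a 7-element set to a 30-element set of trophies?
P(30,7) = 30!/(30-7)! = 10260432000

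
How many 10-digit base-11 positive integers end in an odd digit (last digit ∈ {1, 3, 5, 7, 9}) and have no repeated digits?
Last∈{1,3,5,7,9}. Last=0: 0. Last nonzero: 5×9×P(9,8) = 16329600. Total = 16329600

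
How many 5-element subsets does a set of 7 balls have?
C(7,5) = 7!/(5!×2!) = 21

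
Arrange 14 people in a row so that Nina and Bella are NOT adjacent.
Total - adjacent = 14! - (14-1)!×2 = 87178291200 - 12454041600 = 74724249600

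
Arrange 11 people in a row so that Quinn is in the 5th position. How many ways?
Fix one position: (11-1)! = 3628800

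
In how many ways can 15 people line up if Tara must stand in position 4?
Fix one position: (15-1)! = 87178291200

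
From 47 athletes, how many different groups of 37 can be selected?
C(47,37) = 47!/(37!×10!) = 5178066751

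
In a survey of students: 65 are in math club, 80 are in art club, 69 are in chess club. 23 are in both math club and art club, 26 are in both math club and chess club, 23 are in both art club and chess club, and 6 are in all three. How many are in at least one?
|A∪B∪C| = 65+80+69-23-26-23+6 = 148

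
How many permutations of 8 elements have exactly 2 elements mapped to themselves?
Choose the 2 fixed points C(8,2) = 28, derange the rest: !6 = Σ_{j=0}^{6} (-1)^j·6!/j! = 720 - 720 + 360 - 120 + 30 - 6 + 1 = 265. Product = 28 × 265 = 7420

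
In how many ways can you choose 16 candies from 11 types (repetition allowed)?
C(16+11-1, 11-1) = C(26, 10) = 5311735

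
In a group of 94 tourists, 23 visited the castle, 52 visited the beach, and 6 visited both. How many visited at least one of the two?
|A∪B| = |A| + |B| - |A∩B| = 23 + 52 - 6 = 69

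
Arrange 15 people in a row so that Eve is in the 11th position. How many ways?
Fix one position: (15-1)! = 87178291200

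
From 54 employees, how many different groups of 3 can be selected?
C(54,3) = 54!/(3!×51!) = 24804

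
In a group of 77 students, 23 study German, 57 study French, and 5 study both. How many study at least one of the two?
|A∪B| = |A| + |B| - |A∩B| = 23 + 57 - 5 = 75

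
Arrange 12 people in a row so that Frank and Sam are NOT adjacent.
Total - adjacent = 12! - (12-1)!×2 = 479001600 - 79833600 = 399168000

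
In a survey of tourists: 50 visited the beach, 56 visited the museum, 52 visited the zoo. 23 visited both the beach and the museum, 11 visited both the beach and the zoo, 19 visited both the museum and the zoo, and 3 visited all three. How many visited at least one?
|A∪B∪C| = 50+56+52-23-11-19+3 = 108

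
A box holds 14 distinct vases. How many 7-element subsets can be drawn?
C(14,7) = 14!/(7!×7!) = 3432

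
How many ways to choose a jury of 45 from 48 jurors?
C(48,45) = 48!/(45!×3!) = 17296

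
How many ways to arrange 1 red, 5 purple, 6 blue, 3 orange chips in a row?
15! / (1! × 5! × 6! × 3!) = 2522520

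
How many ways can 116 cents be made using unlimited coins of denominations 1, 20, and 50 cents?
Coefficient of x^116 in 1/(1-x^1) · 1/(1-x^20) · 1/(1-x^50). Case on j = number of 50-cent coins (j = 0..2); remainder r = 116 - 50j is made from {1,20} in ⌊r/20⌋+1 ways. r = 116, 66, 16 → 6 + 4 + 1 = 11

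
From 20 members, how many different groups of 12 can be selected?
C(20,12) = 20!/(12!×8!) = 125970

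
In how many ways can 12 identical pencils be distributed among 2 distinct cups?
C(12+2-1, 2-1) = C(13, 1) = 13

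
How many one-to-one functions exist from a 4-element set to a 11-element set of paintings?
P(11,4) = 11!/(11-4)! = 7920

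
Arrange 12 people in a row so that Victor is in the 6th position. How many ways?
Fix one position: (12-1)! = 39916800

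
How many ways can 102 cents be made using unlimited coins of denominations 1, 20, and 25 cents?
Coefficient of x^102 in 1/(1-x^1) · 1/(1-x^20) · 1/(1-x^25). Case on j = number of 25-cent coins (j = 0..4); remainder r = 102 - 25j is made from {1,20} in ⌊r/20⌋+1 ways. r = 102, 77, 52, 27, 2 → 6 + 4 + 3 + 2 + 1 = 16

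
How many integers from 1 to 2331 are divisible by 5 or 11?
⌊2331/5⌋ + ⌊2331/11⌋ - ⌊2331/55⌋ = 466 + 211 - 42 = 635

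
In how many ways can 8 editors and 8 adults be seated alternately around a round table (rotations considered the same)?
Fix one of the editors: (8-1)! ways for the remaining editors, × 8! ways for the adults = 5040 × 40320 = 203212800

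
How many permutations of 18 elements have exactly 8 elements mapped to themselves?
Choose the 8 fixed points C(18,8) = 43758, derange the rest: !10 = Σ_{j=0}^{10} (-1)^j·10!/j! = 3628800 - 3628800 + 1814400 - 604800 + 151200 - 30240 + 5040 - 720 + 90 - 10 + 1 = 1334961. Product = 43758 × 1334961 = 58415223438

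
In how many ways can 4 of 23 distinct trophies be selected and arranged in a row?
P(23,4) = 23!/(23-4)! = 212520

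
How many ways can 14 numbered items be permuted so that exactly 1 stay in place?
Choose the 1 fixed point C(14,1) = 14, derange the rest: !13 = Σ_{j=0}^{13} (-1)^j·13!/j! = 6227020800 - 6227020800 + 3113510400 - 1037836800 + 259459200 - 51891840 + 8648640 - 1235520 + 154440 - 17160 + 1716 - 156 + 13 - 1 = 2290792932. Product = 14 × 2290792932 = 32071101048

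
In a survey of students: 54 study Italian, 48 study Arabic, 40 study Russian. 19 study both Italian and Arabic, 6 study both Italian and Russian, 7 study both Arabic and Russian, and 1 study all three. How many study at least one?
|A∪B∪C| = 54+48+40-19-6-7+1 = 111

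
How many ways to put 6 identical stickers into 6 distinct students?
C(6+6-1, 6-1) = C(11, 5) = 462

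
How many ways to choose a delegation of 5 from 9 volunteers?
C(9,5) = 9!/(5!×4!) = 126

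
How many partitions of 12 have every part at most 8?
Let r_j(i) = number of partitions of i into parts ≤ j, for i = 0..12. r_1(i) = 1 for all i; r_j(i) = r_{j-1}(i) + r_j(i-j). Rows j = 2..8: ≤2: 1 1 2 2 3 3 4 4 5 5 6 6 7; ≤3: 1 1 2 3 4 5 7 8 10 12 14 16 19; ≤4: 1 1 2 3 5 6 9 11 15 18 23 27 34; ≤5: 1 1 2 3 5 7 10 13 18 23 30 37 47; ≤6: 1 1 2 3 5 7 11 14 20 26 35 44 58; ≤7: 1 1 2 3 5 7 11 15 21 28 38 49 65; ≤8: 1 1 2 3 5 7 11 15 22 29 40 52 70. r_8(12) = 70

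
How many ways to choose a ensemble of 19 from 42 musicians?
C(42,19) = 42!/(19!×23!) = 446775310800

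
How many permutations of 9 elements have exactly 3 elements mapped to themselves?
Choose the 3 fixed points C(9,3) = 84, derange the rest: !6 = Σ_{j=0}^{6} (-1)^j·6!/j! = 720 - 720 + 360 - 120 + 30 - 6 + 1 = 265. Product = 84 × 265 = 22260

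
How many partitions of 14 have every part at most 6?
Let r_j(i) = number of partitions of i into parts ≤ j, for i = 0..14. r_1(i) = 1 for all i; r_j(i) = r_{j-1}(i) + r_j(i-j). Rows j = 2..6: ≤2: 1 1 2 2 3 3 4 4 5 5 6 6 7 7 8; ≤3: 1 1 2 3 4 5 7 8 10 12 14 16 19 21 24; ≤4: 1 1 2 3 5 6 9 11 15 18 23 27 34 39 47; ≤5: 1 1 2 3 5 7 10 13 18 23 30 37 47 57 70; ≤6: 1 1 2 3 5 7 11 14 20 26 35 44 58 71 90. r_6(14) = 90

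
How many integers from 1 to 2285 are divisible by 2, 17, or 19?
⌊2285/2⌋+⌊2285/17⌋+⌊2285/19⌋ - ⌊2285/34⌋-⌊2285/38⌋-⌊2285/323⌋ + ⌊2285/646⌋ = 1142+134+120 - 67-60-7 + 3 = 1265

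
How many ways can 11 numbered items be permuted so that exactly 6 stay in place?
Choose the 6 fixed points C(11,6) = 462, derange the rest: !5 = Σ_{j=0}^{5} (-1)^j·5!/j! = 120 - 120 + 60 - 20 + 5 - 1 = 44. Product = 462 × 44 = 20328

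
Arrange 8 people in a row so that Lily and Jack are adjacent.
Treat as block: (8-1)! × 2! = 5040 × 2 = 10080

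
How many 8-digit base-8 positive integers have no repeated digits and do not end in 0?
Last digit: 7 nonzero choices. First digit: 6 (nonzero, ≠last). Middle 6: P(6,6) = 720. Total = 30240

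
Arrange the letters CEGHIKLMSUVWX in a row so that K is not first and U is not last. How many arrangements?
By inclusion-exclusion: 13! - 2×(13-1)! + (13-2)! = 6227020800 - 958003200 + 39916800 = 5308934400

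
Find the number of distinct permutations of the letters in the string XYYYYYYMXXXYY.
13! / (8! × 4! × 1!) = 6435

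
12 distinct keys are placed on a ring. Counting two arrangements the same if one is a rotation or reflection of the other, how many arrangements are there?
(12-1)!/2 = 39916800/2 = 19958400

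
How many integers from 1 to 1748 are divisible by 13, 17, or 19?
⌊1748/13⌋+⌊1748/17⌋+⌊1748/19⌋ - ⌊1748/221⌋-⌊1748/247⌋-⌊1748/323⌋ + ⌊1748/4199⌋ = 134+102+92 - 7-7-5 + 0 = 309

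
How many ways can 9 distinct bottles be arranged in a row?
9! = 362880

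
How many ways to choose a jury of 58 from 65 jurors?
C(65,58) = 65!/(58!×7!) = 696190560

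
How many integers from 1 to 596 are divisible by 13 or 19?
⌊596/13⌋ + ⌊596/19⌋ - ⌊596/247⌋ = 45 + 31 - 2 = 74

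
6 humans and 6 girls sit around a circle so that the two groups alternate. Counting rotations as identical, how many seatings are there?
Fix one of the humans: (6-1)! ways for the remaining humans, × 6! ways for the girls = 120 × 720 = 86400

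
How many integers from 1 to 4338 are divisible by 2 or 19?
⌊4338/2⌋ + ⌊4338/19⌋ - ⌊4338/38⌋ = 2169 + 228 - 114 = 2283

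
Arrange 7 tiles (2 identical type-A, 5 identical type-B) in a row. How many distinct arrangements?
7! / (2! × 5!) = 21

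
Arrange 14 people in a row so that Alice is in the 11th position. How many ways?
Fix one position: (14-1)! = 6227020800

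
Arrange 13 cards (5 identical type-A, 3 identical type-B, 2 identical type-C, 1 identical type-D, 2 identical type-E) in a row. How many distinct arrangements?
13! / (5! × 3! × 2! × 1! × 2!) = 2162160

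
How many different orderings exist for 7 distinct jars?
7! = 5040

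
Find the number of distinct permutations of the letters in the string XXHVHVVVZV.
10! / (5! × 2! × 2! × 1!) = 7560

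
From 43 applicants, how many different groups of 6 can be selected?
C(43,6) = 43!/(6!×37!) = 6096454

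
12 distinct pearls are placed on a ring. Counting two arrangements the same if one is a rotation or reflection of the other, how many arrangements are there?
(12-1)!/2 = 39916800/2 = 19958400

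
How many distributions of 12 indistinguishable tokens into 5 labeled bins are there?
C(12+5-1, 5-1) = C(16, 4) = 1820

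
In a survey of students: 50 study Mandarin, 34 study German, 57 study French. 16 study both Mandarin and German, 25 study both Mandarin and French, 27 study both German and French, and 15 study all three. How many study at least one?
|A∪B∪C| = 50+34+57-16-25-27+15 = 88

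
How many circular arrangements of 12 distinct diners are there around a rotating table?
Circular: fix one position, arrange the rest. (12-1)! = 39916800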